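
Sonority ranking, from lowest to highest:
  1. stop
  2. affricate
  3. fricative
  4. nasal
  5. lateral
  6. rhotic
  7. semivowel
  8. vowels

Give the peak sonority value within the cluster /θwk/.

/θ/ is a fricative (sonority 3).
/w/ is a semivowel (sonority 7).
/k/ is a stop (sonority 1).
The maximum is 7.

7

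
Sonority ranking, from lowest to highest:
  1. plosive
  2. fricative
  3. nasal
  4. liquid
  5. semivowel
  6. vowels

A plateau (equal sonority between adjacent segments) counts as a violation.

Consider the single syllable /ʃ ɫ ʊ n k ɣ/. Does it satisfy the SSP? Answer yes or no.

Onset: /ʃ/ is a fricative (sonority 2), /ɫ/ is a liquid (sonority 4); then the nucleus /ʊ/ (sonority 6).
Onset profile 2-4-6 — rises to the nucleus.
Coda: /n/ is a nasal (sonority 3), /k/ is a plosive (sonority 1), /ɣ/ is a fricative (sonority 2).
Coda profile 6-3-1-2 — does not strictly fall throughout.

no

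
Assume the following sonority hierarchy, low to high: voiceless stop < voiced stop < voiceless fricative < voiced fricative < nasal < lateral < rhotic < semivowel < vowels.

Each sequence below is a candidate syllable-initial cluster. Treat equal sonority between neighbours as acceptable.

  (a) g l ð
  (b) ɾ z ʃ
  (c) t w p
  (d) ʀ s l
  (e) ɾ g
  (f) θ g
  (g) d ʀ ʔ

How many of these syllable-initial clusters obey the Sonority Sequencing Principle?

(a) sonority 2-6-4: ill-formed.
(b) sonority 7-4-3: ill-formed.
(c) sonority 1-8-1: ill-formed.
(d) sonority 7-3-6: ill-formed.
(e) sonority 7-2: ill-formed.
(f) sonority 3-2: ill-formed.
(g) sonority 2-7-1: ill-formed.

0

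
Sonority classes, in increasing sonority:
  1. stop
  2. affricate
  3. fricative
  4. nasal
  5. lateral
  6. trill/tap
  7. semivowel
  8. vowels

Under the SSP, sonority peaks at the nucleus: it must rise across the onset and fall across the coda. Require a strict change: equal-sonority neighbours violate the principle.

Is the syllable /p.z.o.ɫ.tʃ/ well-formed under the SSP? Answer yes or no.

yes

Onset: /p/ is a stop (sonority 1), /z/ is a fricative (sonority 3); then the nucleus /o/ (sonority 8).
Onset profile 1-3-8 — rises to the nucleus.
Coda: /ɫ/ is a lateral (sonority 5), /tʃ/ is an affricate (sonority 2).
Coda profile 8-5-2 — falls from the nucleus.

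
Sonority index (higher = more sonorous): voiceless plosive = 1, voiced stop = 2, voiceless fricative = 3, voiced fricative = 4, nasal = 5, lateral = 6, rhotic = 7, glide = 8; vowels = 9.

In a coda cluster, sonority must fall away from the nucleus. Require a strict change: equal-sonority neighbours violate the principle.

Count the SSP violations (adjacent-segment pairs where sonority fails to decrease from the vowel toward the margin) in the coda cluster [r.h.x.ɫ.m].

2

/r/ — rhotic, sonority 7.
/h/ — voiceless fricative, sonority 3.
/x/ — voiceless fricative, sonority 3.
/ɫ/ — lateral, sonority 6.
/m/ — nasal, sonority 5.
/r/→/h/: 7→3 (falls) — ok.
/h/→/x/: 3→3 (plateau) — violation.
/x/→/ɫ/: 3→6 (does not fall) — violation.
/ɫ/→/m/: 6→5 (falls) — ok.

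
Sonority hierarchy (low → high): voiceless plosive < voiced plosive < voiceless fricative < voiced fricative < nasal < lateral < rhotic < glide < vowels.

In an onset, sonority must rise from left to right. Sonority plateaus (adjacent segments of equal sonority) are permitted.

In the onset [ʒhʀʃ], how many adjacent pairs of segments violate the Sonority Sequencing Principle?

/ʒ/: voiced fricative = 4.
/h/: voiceless fricative = 3.
/ʀ/: rhotic = 7.
/ʃ/: voiceless fricative = 3.
/ʒ/→/h/: 4→3 (does not rise) — violation.
/h/→/ʀ/: 3→7 (rises) — ok.
/ʀ/→/ʃ/: 7→3 (does not rise) — violation.

2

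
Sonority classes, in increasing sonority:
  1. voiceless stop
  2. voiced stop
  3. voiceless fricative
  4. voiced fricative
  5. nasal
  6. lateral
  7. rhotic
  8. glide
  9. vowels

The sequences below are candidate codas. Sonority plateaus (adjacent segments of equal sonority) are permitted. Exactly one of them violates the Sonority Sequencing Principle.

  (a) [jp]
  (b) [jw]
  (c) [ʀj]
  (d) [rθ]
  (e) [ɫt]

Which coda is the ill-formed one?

(a) [jp]: profile 8-1 — obeys.
(b) [jw]: profile 8-8 — obeys.
(c) [ʀj]: profile 7-8 — violates.
(d) [rθ]: profile 7-3 — obeys.
(e) [ɫt]: profile 6-1 — obeys.

c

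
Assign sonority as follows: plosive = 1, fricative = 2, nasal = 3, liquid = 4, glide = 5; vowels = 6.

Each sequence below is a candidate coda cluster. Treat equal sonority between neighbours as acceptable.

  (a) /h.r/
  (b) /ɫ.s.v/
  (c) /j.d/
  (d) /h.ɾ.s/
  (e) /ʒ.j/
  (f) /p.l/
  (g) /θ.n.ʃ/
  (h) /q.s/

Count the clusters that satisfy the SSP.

(a) /h.r/: profile 2-4 — violates.
(b) /ɫ.s.v/: profile 4-2-2 — obeys.
(c) /j.d/: profile 5-1 — obeys.
(d) /h.ɾ.s/: profile 2-4-2 — violates.
(e) /ʒ.j/: profile 2-5 — violates.
(f) /p.l/: profile 1-4 — violates.
(g) /θ.n.ʃ/: profile 2-3-2 — violates.
(h) /q.s/: profile 1-2 — violates.

2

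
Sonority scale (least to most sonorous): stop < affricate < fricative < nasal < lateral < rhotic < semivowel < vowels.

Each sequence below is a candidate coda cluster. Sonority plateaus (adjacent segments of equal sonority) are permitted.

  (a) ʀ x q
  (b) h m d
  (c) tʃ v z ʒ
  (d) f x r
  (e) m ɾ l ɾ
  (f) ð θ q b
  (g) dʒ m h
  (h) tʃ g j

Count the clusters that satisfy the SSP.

(a) 6-3-1 → obeys
(b) 3-4-1 → violates
(c) 2-3-3-3 → violates
(d) 3-3-6 → violates
(e) 4-6-5-6 → violates
(f) 3-3-1-1 → obeys
(g) 2-4-3 → violates
(h) 2-1-7 → violates

2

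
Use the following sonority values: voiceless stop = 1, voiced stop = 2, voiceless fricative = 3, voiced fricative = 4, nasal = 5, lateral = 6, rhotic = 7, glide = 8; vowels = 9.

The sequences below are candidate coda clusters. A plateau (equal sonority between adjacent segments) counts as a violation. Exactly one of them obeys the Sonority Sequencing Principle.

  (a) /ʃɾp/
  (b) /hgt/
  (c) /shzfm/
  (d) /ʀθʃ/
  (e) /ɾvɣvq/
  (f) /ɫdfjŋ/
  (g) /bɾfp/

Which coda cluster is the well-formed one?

b

(a) sonority 3-7-1: ill-formed.
(b) sonority 3-2-1: well-formed.
(c) sonority 3-3-4-3-5: ill-formed.
(d) sonority 7-3-3: ill-formed.
(e) sonority 7-4-4-4-1: ill-formed.
(f) sonority 6-2-3-8-5: ill-formed.
(g) sonority 2-7-3-1: ill-formed.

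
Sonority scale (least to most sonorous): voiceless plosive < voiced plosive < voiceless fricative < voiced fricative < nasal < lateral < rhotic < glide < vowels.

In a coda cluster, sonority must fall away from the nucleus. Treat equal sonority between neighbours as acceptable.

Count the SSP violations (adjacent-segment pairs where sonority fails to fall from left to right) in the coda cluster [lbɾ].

1

/l/: lateral = 6.
/b/: voiced plosive = 2.
/ɾ/: rhotic = 7.
/l/→/b/: 6→2 (falls) — ok.
/b/→/ɾ/: 2→7 (does not fall) — violation.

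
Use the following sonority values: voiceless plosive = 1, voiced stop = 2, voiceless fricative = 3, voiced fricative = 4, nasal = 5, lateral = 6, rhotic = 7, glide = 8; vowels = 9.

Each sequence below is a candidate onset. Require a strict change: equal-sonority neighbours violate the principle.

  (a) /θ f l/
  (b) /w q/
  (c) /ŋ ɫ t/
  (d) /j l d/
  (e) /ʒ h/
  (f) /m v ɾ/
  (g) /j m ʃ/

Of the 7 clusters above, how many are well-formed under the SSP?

0

(a) sonority 3-3-6: ill-formed.
(b) sonority 8-1: ill-formed.
(c) sonority 5-6-1: ill-formed.
(d) sonority 8-6-2: ill-formed.
(e) sonority 4-3: ill-formed.
(f) sonority 5-4-7: ill-formed.
(g) sonority 8-5-3: ill-formed.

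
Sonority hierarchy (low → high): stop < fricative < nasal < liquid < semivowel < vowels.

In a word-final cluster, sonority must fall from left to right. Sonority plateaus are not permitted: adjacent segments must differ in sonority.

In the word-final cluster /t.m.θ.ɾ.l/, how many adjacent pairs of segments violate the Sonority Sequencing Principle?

/t/ is a stop (sonority 1).
/m/ is a nasal (sonority 3).
/θ/ is a fricative (sonority 2).
/ɾ/ is a liquid (sonority 4).
/l/ is a liquid (sonority 4).
/t/→/m/: 1→3 (does not fall) — violation.
/m/→/θ/: 3→2 (falls) — ok.
/θ/→/ɾ/: 2→4 (does not fall) — violation.
/ɾ/→/l/: 4→4 (plateau) — violation.

3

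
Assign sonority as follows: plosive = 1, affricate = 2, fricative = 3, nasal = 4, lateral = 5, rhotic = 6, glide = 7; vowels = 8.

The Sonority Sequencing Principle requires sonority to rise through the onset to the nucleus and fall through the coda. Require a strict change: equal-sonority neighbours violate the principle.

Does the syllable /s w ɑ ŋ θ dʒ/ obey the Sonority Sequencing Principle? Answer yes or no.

yes

Onset: /s/ is a fricative (sonority 3), /w/ is a glide (sonority 7); then the nucleus /ɑ/ (sonority 8).
Onset profile 3-7-8 — rises to the nucleus.
Coda: /ŋ/ is a nasal (sonority 4), /θ/ is a fricative (sonority 3), /dʒ/ is an affricate (sonority 2).
Coda profile 8-4-3-2 — falls from the nucleus.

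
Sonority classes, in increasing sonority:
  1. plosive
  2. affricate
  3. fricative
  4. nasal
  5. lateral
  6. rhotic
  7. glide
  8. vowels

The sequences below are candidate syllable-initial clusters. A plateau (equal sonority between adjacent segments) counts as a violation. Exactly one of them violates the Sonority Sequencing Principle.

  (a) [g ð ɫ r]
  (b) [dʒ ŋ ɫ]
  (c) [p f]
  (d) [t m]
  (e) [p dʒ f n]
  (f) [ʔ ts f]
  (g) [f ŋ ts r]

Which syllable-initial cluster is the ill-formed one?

(a) sonority 1-3-5-6: well-formed.
(b) sonority 2-4-5: well-formed.
(c) sonority 1-3: well-formed.
(d) sonority 1-4: well-formed.
(e) sonority 1-2-3-4: well-formed.
(f) sonority 1-2-3: well-formed.
(g) sonority 3-4-2-6: ill-formed.

g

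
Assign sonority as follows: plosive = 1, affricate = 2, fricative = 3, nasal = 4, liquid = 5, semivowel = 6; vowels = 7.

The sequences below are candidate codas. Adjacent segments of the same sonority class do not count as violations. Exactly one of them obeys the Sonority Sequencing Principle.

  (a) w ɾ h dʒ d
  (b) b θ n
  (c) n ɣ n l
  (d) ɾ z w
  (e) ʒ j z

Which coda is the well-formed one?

a

(a) sonority 6-5-3-2-1: well-formed.
(b) sonority 1-3-4: ill-formed.
(c) sonority 4-3-4-5: ill-formed.
(d) sonority 5-3-6: ill-formed.
(e) sonority 3-6-3: ill-formed.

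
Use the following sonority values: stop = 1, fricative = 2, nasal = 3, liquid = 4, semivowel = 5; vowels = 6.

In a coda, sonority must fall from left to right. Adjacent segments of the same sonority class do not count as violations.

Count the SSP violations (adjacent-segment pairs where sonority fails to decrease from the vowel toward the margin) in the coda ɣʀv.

/ɣ/: fricative = 2.
/ʀ/: liquid = 4.
/v/: fricative = 2.
/ɣ/→/ʀ/: 2→4 (does not fall) — violation.
/ʀ/→/v/: 4→2 (falls) — ok.

1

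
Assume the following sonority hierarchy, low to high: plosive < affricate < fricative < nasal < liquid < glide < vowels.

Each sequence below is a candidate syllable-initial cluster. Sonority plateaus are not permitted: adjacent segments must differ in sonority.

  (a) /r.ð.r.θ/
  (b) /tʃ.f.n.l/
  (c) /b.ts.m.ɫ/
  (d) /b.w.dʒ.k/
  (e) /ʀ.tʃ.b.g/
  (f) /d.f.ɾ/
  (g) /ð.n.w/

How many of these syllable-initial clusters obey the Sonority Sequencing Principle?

4

(a) 5-3-5-3 → violates
(b) 2-3-4-5 → obeys
(c) 1-2-4-5 → obeys
(d) 1-6-2-1 → violates
(e) 5-2-1-1 → violates
(f) 1-3-5 → obeys
(g) 3-4-6 → obeys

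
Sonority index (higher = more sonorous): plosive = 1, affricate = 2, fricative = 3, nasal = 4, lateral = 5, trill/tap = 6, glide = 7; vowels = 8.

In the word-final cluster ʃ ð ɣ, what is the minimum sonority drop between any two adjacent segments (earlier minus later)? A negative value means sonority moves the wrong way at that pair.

/ʃ/ is a fricative (sonority 3).
/ð/ is a fricative (sonority 3).
/ɣ/ is a fricative (sonority 3).
/ʃ/→/ð/: change +0.
/ð/→/ɣ/: change +0.
Minimum = 0.

0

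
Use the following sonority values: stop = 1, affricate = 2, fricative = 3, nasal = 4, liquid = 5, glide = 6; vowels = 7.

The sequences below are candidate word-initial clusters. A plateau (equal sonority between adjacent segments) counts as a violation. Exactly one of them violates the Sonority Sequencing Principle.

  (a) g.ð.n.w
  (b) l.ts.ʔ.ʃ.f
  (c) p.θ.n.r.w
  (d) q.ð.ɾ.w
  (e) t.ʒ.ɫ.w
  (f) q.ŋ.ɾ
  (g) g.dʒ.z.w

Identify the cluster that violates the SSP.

(a) g.ð.n.w: profile 1-3-4-6 — obeys.
(b) l.ts.ʔ.ʃ.f: profile 5-2-1-3-3 — violates.
(c) p.θ.n.r.w: profile 1-3-4-5-6 — obeys.
(d) q.ð.ɾ.w: profile 1-3-5-6 — obeys.
(e) t.ʒ.ɫ.w: profile 1-3-5-6 — obeys.
(f) q.ŋ.ɾ: profile 1-4-5 — obeys.
(g) g.dʒ.z.w: profile 1-2-3-6 — obeys.

b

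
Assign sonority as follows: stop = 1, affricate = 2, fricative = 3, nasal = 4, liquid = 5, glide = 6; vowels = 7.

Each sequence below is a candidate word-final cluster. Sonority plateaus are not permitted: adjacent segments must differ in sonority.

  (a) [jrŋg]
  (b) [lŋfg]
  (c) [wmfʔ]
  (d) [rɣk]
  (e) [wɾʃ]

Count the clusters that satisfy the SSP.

5

(a) 6-5-4-1 → obeys
(b) 5-4-3-1 → obeys
(c) 6-4-3-1 → obeys
(d) 5-3-1 → obeys
(e) 6-5-3 → obeys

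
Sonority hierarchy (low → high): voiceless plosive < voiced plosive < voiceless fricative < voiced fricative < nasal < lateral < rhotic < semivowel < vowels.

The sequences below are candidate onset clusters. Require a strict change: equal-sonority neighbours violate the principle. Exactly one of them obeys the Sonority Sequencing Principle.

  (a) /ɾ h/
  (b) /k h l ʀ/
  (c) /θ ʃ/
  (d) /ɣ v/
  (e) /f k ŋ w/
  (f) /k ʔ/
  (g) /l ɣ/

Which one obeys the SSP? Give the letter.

b

(a) 7-3 → violates
(b) 1-3-6-7 → obeys
(c) 3-3 → violates
(d) 4-4 → violates
(e) 3-1-5-8 → violates
(f) 1-1 → violates
(g) 6-4 → violates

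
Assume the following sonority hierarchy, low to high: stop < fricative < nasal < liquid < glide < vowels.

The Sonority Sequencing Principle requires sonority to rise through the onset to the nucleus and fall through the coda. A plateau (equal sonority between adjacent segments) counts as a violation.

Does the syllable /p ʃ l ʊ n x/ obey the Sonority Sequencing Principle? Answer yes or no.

Onset: /p/ is a stop (sonority 1), /ʃ/ is a fricative (sonority 2), /l/ is a liquid (sonority 4); then the nucleus /ʊ/ (sonority 6).
Onset profile 1-2-4-6 — rises to the nucleus.
Coda: /n/ is a nasal (sonority 3), /x/ is a fricative (sonority 2).
Coda profile 6-3-2 — falls from the nucleus.

yes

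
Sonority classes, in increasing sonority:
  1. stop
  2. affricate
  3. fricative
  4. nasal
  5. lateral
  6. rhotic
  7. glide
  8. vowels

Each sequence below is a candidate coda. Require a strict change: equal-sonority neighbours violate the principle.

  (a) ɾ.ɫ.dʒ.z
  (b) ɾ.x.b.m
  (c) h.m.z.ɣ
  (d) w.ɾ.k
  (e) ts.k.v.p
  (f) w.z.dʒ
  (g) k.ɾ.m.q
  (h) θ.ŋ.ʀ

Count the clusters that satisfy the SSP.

2

(a) 6-5-2-3 → violates
(b) 6-3-1-4 → violates
(c) 3-4-3-3 → violates
(d) 7-6-1 → obeys
(e) 2-1-3-1 → violates
(f) 7-3-2 → obeys
(g) 1-6-4-1 → violates
(h) 3-4-6 → violates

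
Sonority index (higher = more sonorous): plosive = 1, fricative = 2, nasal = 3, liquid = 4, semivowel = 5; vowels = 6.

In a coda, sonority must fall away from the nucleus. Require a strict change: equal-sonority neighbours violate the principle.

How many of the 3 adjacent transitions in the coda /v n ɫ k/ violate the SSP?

2

/v/: fricative = 2.
/n/: nasal = 3.
/ɫ/: liquid = 4.
/k/: plosive = 1.
/v/→/n/: 2→3 (does not fall) — violation.
/n/→/ɫ/: 3→4 (does not fall) — violation.
/ɫ/→/k/: 4→1 (falls) — ok.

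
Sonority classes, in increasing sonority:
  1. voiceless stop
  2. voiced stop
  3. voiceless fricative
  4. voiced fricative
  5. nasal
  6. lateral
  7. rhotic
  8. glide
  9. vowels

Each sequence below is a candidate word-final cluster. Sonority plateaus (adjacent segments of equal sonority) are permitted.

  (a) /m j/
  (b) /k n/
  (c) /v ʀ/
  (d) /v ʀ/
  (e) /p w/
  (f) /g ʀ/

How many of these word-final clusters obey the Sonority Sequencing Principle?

0

(a) 5-8 → violates
(b) 1-5 → violates
(c) 4-7 → violates
(d) 4-7 → violates
(e) 1-8 → violates
(f) 2-7 → violates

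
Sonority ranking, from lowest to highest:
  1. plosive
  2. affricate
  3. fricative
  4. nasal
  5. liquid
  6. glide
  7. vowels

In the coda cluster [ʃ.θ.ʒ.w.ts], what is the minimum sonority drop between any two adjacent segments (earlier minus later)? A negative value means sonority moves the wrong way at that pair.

-3

/ʃ/ is a fricative (sonority 3).
/θ/ is a fricative (sonority 3).
/ʒ/ is a fricative (sonority 3).
/w/ is a glide (sonority 6).
/ts/ is an affricate (sonority 2).
/ʃ/→/θ/: change +0.
/θ/→/ʒ/: change +0.
/ʒ/→/w/: change -3.
/w/→/ts/: change +4.
Minimum = -3.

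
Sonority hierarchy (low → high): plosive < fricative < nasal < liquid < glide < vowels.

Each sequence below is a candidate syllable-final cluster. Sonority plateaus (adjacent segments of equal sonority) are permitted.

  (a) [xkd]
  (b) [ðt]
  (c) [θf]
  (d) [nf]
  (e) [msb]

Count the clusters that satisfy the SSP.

5

(a) 2-1-1 → obeys
(b) 2-1 → obeys
(c) 2-2 → obeys
(d) 3-2 → obeys
(e) 3-2-1 → obeys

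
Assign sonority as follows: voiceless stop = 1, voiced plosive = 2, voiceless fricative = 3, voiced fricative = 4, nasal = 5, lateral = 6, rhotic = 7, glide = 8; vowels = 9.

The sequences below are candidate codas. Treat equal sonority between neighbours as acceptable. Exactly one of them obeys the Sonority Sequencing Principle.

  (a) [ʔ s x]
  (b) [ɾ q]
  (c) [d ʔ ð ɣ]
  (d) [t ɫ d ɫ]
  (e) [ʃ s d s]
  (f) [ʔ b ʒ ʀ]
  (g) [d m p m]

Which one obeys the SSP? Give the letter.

b

(a) 1-3-3 → violates
(b) 7-1 → obeys
(c) 2-1-4-4 → violates
(d) 1-6-2-6 → violates
(e) 3-3-2-3 → violates
(f) 1-2-4-7 → violates
(g) 2-5-1-5 → violates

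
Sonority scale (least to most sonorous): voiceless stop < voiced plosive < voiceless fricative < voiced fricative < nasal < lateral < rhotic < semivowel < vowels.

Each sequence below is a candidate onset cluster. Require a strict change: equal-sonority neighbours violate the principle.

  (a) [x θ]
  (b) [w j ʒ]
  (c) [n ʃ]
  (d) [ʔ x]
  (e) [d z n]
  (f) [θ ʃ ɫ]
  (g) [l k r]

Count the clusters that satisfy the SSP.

2

(a) sonority 3-3: ill-formed.
(b) sonority 8-8-4: ill-formed.
(c) sonority 5-3: ill-formed.
(d) sonority 1-3: well-formed.
(e) sonority 2-4-5: well-formed.
(f) sonority 3-3-6: ill-formed.
(g) sonority 6-1-7: ill-formed.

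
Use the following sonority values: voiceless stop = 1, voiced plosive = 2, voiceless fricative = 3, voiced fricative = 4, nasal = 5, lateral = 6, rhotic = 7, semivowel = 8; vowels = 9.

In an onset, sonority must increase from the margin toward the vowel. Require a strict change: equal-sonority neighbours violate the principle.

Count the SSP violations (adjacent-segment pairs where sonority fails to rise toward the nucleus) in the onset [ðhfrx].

/ð/: voiced fricative = 4.
/h/: voiceless fricative = 3.
/f/: voiceless fricative = 3.
/r/: rhotic = 7.
/x/: voiceless fricative = 3.
/ð/→/h/: 4→3 (does not rise) — violation.
/h/→/f/: 3→3 (plateau) — violation.
/f/→/r/: 3→7 (rises) — ok.
/r/→/x/: 7→3 (does not rise) — violation.

3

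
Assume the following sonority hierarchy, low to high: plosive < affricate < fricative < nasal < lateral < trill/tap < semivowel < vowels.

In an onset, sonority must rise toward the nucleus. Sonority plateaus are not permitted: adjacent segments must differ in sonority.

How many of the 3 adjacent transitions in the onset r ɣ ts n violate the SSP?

/r/ — trill/tap, sonority 6.
/ɣ/ — fricative, sonority 3.
/ts/ — affricate, sonority 2.
/n/ — nasal, sonority 4.
/r/→/ɣ/: 6→3 (does not rise) — violation.
/ɣ/→/ts/: 3→2 (does not rise) — violation.
/ts/→/n/: 2→4 (rises) — ok.

2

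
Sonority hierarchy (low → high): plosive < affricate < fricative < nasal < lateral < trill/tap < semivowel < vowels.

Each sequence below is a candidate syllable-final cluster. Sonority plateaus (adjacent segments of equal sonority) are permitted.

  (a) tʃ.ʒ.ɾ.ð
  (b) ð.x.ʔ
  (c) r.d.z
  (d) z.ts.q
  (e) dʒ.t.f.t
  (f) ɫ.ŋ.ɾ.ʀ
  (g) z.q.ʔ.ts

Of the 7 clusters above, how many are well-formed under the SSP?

2

(a) tʃ.ʒ.ɾ.ð: profile 2-3-6-3 — violates.
(b) ð.x.ʔ: profile 3-3-1 — obeys.
(c) r.d.z: profile 6-1-3 — violates.
(d) z.ts.q: profile 3-2-1 — obeys.
(e) dʒ.t.f.t: profile 2-1-3-1 — violates.
(f) ɫ.ŋ.ɾ.ʀ: profile 5-4-6-6 — violates.
(g) z.q.ʔ.ts: profile 3-1-1-2 — violates.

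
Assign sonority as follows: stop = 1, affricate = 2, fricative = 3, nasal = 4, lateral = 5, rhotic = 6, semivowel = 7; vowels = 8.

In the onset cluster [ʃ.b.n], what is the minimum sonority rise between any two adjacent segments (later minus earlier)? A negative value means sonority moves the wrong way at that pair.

/ʃ/ is a fricative (sonority 3).
/b/ is a stop (sonority 1).
/n/ is a nasal (sonority 4).
/ʃ/→/b/: change -2.
/b/→/n/: change +3.
Minimum = -2.

-2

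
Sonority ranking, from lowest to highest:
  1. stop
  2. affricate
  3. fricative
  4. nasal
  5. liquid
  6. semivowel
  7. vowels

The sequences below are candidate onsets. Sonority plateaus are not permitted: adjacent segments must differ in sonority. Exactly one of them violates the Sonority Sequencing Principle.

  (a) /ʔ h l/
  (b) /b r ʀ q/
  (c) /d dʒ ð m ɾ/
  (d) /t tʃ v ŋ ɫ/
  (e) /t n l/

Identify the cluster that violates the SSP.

(a) /ʔ h l/: profile 1-3-5 — obeys.
(b) /b r ʀ q/: profile 1-5-5-1 — violates.
(c) /d dʒ ð m ɾ/: profile 1-2-3-4-5 — obeys.
(d) /t tʃ v ŋ ɫ/: profile 1-2-3-4-5 — obeys.
(e) /t n l/: profile 1-4-5 — obeys.

b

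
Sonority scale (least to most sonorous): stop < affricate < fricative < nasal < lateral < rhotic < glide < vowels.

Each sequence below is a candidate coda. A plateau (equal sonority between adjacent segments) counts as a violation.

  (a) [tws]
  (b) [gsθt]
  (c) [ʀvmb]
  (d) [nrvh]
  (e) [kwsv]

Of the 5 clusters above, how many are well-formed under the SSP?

0

(a) [tws]: profile 1-7-3 — violates.
(b) [gsθt]: profile 1-3-3-1 — violates.
(c) [ʀvmb]: profile 6-3-4-1 — violates.
(d) [nrvh]: profile 4-6-3-3 — violates.
(e) [kwsv]: profile 1-7-3-3 — violates.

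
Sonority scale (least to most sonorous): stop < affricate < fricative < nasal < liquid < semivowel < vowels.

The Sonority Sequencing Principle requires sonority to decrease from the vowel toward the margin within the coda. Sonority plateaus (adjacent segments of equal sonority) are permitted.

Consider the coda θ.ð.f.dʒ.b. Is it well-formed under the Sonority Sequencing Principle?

yes

/θ/ — fricative, sonority 3.
/ð/ — fricative, sonority 3.
/f/ — fricative, sonority 3.
/dʒ/ — affricate, sonority 2.
/b/ — stop, sonority 1.
The profile 3-3-3-2-1 is non-increasing (plateaus allowed), so the coda satisfies the SSP.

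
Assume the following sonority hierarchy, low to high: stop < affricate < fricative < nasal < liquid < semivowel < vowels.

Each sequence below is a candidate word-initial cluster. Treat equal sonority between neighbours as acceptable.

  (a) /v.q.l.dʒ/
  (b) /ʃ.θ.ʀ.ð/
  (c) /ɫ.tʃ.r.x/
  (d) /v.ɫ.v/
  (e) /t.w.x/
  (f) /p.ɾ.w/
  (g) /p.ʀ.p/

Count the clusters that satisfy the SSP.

(a) /v.q.l.dʒ/: profile 3-1-5-2 — violates.
(b) /ʃ.θ.ʀ.ð/: profile 3-3-5-3 — violates.
(c) /ɫ.tʃ.r.x/: profile 5-2-5-3 — violates.
(d) /v.ɫ.v/: profile 3-5-3 — violates.
(e) /t.w.x/: profile 1-6-3 — violates.
(f) /p.ɾ.w/: profile 1-5-6 — obeys.
(g) /p.ʀ.p/: profile 1-5-1 — violates.

1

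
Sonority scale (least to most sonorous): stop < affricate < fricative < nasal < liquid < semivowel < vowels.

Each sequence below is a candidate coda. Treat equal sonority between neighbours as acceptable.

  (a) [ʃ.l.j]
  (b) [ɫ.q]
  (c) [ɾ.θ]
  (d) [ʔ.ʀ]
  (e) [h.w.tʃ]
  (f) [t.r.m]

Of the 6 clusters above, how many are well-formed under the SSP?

2

(a) [ʃ.l.j]: profile 3-5-6 — violates.
(b) [ɫ.q]: profile 5-1 — obeys.
(c) [ɾ.θ]: profile 5-3 — obeys.
(d) [ʔ.ʀ]: profile 1-5 — violates.
(e) [h.w.tʃ]: profile 3-6-2 — violates.
(f) [t.r.m]: profile 1-5-4 — violates.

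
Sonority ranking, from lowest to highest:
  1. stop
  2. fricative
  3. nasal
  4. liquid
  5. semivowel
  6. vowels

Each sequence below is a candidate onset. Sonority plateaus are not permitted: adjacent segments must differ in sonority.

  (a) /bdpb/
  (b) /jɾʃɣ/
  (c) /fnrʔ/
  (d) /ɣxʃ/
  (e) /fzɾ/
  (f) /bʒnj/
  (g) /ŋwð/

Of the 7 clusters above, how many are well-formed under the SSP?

1

(a) /bdpb/: profile 1-1-1-1 — violates.
(b) /jɾʃɣ/: profile 5-4-2-2 — violates.
(c) /fnrʔ/: profile 2-3-4-1 — violates.
(d) /ɣxʃ/: profile 2-2-2 — violates.
(e) /fzɾ/: profile 2-2-4 — violates.
(f) /bʒnj/: profile 1-2-3-5 — obeys.
(g) /ŋwð/: profile 3-5-2 — violates.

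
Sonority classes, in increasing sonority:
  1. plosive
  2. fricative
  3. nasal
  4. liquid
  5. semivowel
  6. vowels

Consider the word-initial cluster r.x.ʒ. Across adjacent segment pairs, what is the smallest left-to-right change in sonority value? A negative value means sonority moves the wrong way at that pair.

/r/ is a liquid (sonority 4).
/x/ is a fricative (sonority 2).
/ʒ/ is a fricative (sonority 2).
/r/→/x/: change -2.
/x/→/ʒ/: change +0.
Minimum = -2.

-2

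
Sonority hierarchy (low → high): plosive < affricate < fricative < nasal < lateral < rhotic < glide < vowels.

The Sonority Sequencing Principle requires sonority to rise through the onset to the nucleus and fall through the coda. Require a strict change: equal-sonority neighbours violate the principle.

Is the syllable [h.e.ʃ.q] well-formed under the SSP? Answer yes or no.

yes

Onset: /h/ is a fricative (sonority 3); then the nucleus /e/ (sonority 8).
Onset profile 3-8 — rises to the nucleus.
Coda: /ʃ/ is a fricative (sonority 3), /q/ is a plosive (sonority 1).
Coda profile 8-3-1 — falls from the nucleus.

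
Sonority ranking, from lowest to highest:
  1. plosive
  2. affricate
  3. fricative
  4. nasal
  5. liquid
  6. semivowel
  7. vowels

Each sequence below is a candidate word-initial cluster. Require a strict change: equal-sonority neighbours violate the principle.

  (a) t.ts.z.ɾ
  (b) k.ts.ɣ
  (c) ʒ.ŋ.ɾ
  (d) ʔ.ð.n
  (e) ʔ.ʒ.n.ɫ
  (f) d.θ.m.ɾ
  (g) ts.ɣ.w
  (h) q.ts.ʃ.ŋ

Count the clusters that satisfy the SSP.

(a) t.ts.z.ɾ: profile 1-2-3-5 — obeys.
(b) k.ts.ɣ: profile 1-2-3 — obeys.
(c) ʒ.ŋ.ɾ: profile 3-4-5 — obeys.
(d) ʔ.ð.n: profile 1-3-4 — obeys.
(e) ʔ.ʒ.n.ɫ: profile 1-3-4-5 — obeys.
(f) d.θ.m.ɾ: profile 1-3-4-5 — obeys.
(g) ts.ɣ.w: profile 2-3-6 — obeys.
(h) q.ts.ʃ.ŋ: profile 1-2-3-4 — obeys.

8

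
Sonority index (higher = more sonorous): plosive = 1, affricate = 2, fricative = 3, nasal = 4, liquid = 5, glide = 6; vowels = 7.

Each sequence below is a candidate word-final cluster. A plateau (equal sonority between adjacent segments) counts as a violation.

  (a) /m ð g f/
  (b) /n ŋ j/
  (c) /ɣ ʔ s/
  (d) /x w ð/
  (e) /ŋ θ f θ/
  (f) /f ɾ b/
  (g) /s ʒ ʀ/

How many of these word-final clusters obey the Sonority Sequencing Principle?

(a) /m ð g f/: profile 4-3-1-3 — violates.
(b) /n ŋ j/: profile 4-4-6 — violates.
(c) /ɣ ʔ s/: profile 3-1-3 — violates.
(d) /x w ð/: profile 3-6-3 — violates.
(e) /ŋ θ f θ/: profile 4-3-3-3 — violates.
(f) /f ɾ b/: profile 3-5-1 — violates.
(g) /s ʒ ʀ/: profile 3-3-5 — violates.

0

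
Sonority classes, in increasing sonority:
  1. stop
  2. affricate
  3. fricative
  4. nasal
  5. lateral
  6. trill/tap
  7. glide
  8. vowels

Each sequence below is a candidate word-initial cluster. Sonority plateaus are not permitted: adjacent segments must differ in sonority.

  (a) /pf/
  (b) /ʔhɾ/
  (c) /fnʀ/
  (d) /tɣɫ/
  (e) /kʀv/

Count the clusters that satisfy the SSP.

(a) /pf/: profile 1-3 — obeys.
(b) /ʔhɾ/: profile 1-3-6 — obeys.
(c) /fnʀ/: profile 3-4-6 — obeys.
(d) /tɣɫ/: profile 1-3-5 — obeys.
(e) /kʀv/: profile 1-6-3 — violates.

4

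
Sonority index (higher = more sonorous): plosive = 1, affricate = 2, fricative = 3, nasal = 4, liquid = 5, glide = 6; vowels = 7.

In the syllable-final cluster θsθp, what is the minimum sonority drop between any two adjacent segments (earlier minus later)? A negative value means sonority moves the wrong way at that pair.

0

/θ/ is a fricative (sonority 3).
/s/ is a fricative (sonority 3).
/θ/ is a fricative (sonority 3).
/p/ is a plosive (sonority 1).
/θ/→/s/: change +0.
/s/→/θ/: change +0.
/θ/→/p/: change +2.
Minimum = 0.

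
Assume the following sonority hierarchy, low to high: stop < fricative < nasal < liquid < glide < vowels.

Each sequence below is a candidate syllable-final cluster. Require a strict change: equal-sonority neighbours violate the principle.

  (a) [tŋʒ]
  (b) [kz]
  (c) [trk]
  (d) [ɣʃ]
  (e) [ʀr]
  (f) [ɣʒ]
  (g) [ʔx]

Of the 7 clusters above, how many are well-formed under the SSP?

(a) [tŋʒ]: profile 1-3-2 — violates.
(b) [kz]: profile 1-2 — violates.
(c) [trk]: profile 1-4-1 — violates.
(d) [ɣʃ]: profile 2-2 — violates.
(e) [ʀr]: profile 4-4 — violates.
(f) [ɣʒ]: profile 2-2 — violates.
(g) [ʔx]: profile 1-2 — violates.

0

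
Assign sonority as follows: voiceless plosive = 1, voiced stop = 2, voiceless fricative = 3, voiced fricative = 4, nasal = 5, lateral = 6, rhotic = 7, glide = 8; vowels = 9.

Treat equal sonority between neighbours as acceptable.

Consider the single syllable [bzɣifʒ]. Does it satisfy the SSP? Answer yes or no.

Onset: /b/ is a voiced stop (sonority 2), /z/ is a voiced fricative (sonority 4), /ɣ/ is a voiced fricative (sonority 4); then the nucleus /i/ (sonority 9).
Onset profile 2-4-4-9 — rises to the nucleus.
Coda: /f/ is a voiceless fricative (sonority 3), /ʒ/ is a voiced fricative (sonority 4).
Coda profile 9-3-4 — does not fall throughout.

no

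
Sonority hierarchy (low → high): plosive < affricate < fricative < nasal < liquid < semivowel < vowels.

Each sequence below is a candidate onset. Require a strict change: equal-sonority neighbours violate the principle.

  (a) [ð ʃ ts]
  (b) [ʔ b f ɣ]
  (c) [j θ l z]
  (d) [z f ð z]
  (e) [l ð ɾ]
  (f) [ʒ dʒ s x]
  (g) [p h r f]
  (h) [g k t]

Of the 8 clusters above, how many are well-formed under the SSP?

0

(a) 3-3-2 → violates
(b) 1-1-3-3 → violates
(c) 6-3-5-3 → violates
(d) 3-3-3-3 → violates
(e) 5-3-5 → violates
(f) 3-2-3-3 → violates
(g) 1-3-5-3 → violates
(h) 1-1-1 → violates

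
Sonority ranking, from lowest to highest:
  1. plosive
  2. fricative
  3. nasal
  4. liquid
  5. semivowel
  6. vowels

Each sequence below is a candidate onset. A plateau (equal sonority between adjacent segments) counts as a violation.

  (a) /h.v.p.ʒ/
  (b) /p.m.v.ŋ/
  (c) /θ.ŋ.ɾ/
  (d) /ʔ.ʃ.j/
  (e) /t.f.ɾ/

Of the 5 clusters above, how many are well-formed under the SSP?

3

(a) 2-2-1-2 → violates
(b) 1-3-2-3 → violates
(c) 2-3-4 → obeys
(d) 1-2-5 → obeys
(e) 1-2-4 → obeys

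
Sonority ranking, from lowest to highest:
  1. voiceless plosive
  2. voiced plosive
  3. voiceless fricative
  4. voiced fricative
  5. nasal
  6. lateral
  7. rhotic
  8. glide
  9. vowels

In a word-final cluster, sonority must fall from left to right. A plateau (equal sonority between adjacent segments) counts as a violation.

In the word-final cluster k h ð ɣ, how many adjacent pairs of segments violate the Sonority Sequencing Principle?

/k/: voiceless plosive = 1.
/h/: voiceless fricative = 3.
/ð/: voiced fricative = 4.
/ɣ/: voiced fricative = 4.
/k/→/h/: 1→3 (does not fall) — violation.
/h/→/ð/: 3→4 (does not fall) — violation.
/ð/→/ɣ/: 4→4 (plateau) — violation.

3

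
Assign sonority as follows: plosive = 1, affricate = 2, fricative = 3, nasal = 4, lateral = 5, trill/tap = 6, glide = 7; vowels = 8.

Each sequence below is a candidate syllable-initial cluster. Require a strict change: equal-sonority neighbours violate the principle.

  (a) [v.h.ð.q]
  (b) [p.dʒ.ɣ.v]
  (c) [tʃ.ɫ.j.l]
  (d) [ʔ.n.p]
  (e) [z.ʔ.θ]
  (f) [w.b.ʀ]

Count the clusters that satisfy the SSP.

(a) [v.h.ð.q]: profile 3-3-3-1 — violates.
(b) [p.dʒ.ɣ.v]: profile 1-2-3-3 — violates.
(c) [tʃ.ɫ.j.l]: profile 2-5-7-5 — violates.
(d) [ʔ.n.p]: profile 1-4-1 — violates.
(e) [z.ʔ.θ]: profile 3-1-3 — violates.
(f) [w.b.ʀ]: profile 7-1-6 — violates.

0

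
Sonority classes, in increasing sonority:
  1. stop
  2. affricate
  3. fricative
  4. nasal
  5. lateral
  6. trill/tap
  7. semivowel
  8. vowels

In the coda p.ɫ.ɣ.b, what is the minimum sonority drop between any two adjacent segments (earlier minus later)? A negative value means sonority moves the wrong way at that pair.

-4

/p/ is a stop (sonority 1).
/ɫ/ is a lateral (sonority 5).
/ɣ/ is a fricative (sonority 3).
/b/ is a stop (sonority 1).
/p/→/ɫ/: change -4.
/ɫ/→/ɣ/: change +2.
/ɣ/→/b/: change +2.
Minimum = -4.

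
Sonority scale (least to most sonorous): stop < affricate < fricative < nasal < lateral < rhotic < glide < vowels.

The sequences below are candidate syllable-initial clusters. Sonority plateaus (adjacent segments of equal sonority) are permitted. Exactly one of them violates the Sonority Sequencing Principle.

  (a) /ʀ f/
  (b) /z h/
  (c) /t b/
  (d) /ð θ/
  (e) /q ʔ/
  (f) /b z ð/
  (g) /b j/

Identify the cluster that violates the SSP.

a

(a) /ʀ f/: profile 6-3 — violates.
(b) /z h/: profile 3-3 — obeys.
(c) /t b/: profile 1-1 — obeys.
(d) /ð θ/: profile 3-3 — obeys.
(e) /q ʔ/: profile 1-1 — obeys.
(f) /b z ð/: profile 1-3-3 — obeys.
(g) /b j/: profile 1-7 — obeys.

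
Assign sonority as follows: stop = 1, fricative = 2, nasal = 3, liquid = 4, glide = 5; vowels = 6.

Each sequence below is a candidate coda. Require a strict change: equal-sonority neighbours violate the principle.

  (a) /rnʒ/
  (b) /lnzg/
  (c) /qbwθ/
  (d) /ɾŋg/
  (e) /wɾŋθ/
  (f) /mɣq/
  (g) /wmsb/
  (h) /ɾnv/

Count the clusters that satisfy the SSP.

7

(a) 4-3-2 → obeys
(b) 4-3-2-1 → obeys
(c) 1-1-5-2 → violates
(d) 4-3-1 → obeys
(e) 5-4-3-2 → obeys
(f) 3-2-1 → obeys
(g) 5-3-2-1 → obeys
(h) 4-3-2 → obeys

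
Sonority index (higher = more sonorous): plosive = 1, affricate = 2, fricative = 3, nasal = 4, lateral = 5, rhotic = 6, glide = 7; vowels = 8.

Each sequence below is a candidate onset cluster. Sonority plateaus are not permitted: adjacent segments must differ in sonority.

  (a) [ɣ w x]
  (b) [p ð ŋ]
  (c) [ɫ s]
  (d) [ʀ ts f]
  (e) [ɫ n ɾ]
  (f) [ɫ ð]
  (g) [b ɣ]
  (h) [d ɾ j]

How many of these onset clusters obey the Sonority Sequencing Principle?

(a) [ɣ w x]: profile 3-7-3 — violates.
(b) [p ð ŋ]: profile 1-3-4 — obeys.
(c) [ɫ s]: profile 5-3 — violates.
(d) [ʀ ts f]: profile 6-2-3 — violates.
(e) [ɫ n ɾ]: profile 5-4-6 — violates.
(f) [ɫ ð]: profile 5-3 — violates.
(g) [b ɣ]: profile 1-3 — obeys.
(h) [d ɾ j]: profile 1-6-7 — obeys.

3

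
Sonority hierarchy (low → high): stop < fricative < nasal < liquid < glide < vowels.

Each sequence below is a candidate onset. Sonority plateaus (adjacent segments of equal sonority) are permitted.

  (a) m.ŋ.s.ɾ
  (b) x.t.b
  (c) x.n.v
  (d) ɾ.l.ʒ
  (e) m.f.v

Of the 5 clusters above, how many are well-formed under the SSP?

0

(a) 3-3-2-4 → violates
(b) 2-1-1 → violates
(c) 2-3-2 → violates
(d) 4-4-2 → violates
(e) 3-2-2 → violates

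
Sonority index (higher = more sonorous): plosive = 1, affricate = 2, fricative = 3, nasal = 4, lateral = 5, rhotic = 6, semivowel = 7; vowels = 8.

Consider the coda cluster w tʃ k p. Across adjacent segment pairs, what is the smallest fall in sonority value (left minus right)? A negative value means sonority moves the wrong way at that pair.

0

/w/ is a semivowel (sonority 7).
/tʃ/ is an affricate (sonority 2).
/k/ is a plosive (sonority 1).
/p/ is a plosive (sonority 1).
/w/→/tʃ/: change +5.
/tʃ/→/k/: change +1.
/k/→/p/: change +0.
Minimum = 0.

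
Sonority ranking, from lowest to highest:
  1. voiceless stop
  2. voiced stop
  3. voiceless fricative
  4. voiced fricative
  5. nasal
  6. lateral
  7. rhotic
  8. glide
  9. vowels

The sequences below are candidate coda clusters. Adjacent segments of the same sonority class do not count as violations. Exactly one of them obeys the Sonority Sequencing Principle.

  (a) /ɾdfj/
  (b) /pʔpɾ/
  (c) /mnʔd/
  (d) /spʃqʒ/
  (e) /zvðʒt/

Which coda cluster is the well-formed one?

e

(a) 7-2-3-8 → violates
(b) 1-1-1-7 → violates
(c) 5-5-1-2 → violates
(d) 3-1-3-1-4 → violates
(e) 4-4-4-4-1 → obeys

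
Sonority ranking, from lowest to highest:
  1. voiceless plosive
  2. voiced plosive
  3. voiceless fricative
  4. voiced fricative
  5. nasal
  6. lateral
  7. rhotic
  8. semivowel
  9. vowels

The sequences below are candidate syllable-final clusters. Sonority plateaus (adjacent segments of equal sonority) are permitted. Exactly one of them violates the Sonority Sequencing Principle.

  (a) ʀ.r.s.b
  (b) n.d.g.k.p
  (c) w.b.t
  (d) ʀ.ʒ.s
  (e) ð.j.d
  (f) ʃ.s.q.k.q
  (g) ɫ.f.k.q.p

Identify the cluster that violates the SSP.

e

(a) 7-7-3-2 → obeys
(b) 5-2-2-1-1 → obeys
(c) 8-2-1 → obeys
(d) 7-4-3 → obeys
(e) 4-8-2 → violates
(f) 3-3-1-1-1 → obeys
(g) 6-3-1-1-1 → obeys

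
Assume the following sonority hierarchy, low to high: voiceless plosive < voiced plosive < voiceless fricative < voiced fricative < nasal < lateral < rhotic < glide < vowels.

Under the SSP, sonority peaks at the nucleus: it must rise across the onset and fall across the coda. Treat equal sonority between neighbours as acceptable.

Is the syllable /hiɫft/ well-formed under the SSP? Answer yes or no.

Onset: /h/ is a voiceless fricative (sonority 3); then the nucleus /i/ (sonority 9).
Onset profile 3-9 — rises to the nucleus.
Coda: /ɫ/ is a lateral (sonority 6), /f/ is a voiceless fricative (sonority 3), /t/ is a voiceless plosive (sonority 1).
Coda profile 9-6-3-1 — falls from the nucleus.

yes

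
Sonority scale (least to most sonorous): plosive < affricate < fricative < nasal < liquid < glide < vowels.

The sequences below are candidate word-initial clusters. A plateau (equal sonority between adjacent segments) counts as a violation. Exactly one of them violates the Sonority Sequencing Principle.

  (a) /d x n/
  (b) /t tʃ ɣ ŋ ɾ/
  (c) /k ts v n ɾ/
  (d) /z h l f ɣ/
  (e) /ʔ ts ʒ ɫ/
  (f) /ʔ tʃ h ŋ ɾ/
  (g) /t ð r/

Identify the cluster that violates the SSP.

(a) 1-3-4 → obeys
(b) 1-2-3-4-5 → obeys
(c) 1-2-3-4-5 → obeys
(d) 3-3-5-3-3 → violates
(e) 1-2-3-5 → obeys
(f) 1-2-3-4-5 → obeys
(g) 1-3-5 → obeys

d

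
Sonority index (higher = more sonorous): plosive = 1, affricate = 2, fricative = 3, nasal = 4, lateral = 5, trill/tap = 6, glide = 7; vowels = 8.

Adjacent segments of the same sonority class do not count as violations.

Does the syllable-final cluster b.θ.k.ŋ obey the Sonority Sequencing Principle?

no

/b/ is a plosive (sonority 1).
/θ/ is a fricative (sonority 3).
/k/ is a plosive (sonority 1).
/ŋ/ is a nasal (sonority 4).
The profile is 1-3-1-4. Between /b/ (1) and /θ/ (3) sonority does not fall, so the cluster violates the SSP.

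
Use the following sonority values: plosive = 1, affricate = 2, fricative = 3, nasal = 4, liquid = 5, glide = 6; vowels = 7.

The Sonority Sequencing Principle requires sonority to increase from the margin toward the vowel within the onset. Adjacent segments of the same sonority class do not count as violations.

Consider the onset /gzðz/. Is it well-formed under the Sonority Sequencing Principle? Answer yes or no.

/g/: plosive = 1.
/z/: fricative = 3.
/ð/: fricative = 3.
/z/: fricative = 3.
The profile 1-3-3-3 is non-decreasing (plateaus allowed), so the onset satisfies the SSP.

yes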